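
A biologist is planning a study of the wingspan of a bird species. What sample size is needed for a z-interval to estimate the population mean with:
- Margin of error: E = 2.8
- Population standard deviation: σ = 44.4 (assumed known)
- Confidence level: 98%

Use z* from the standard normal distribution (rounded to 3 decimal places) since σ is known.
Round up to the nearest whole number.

Using z* since population σ is known (z-interval formula).

For 98% confidence, z* = 2.326 (from standard normal table)

Sample size formula for z-interval: n = (z*σ/E)²

n = (2.326 × 44.4 / 2.8)²
  = (36.883714)²
  = 1360.4084

Round up to the nearest whole number: n = 1361

1361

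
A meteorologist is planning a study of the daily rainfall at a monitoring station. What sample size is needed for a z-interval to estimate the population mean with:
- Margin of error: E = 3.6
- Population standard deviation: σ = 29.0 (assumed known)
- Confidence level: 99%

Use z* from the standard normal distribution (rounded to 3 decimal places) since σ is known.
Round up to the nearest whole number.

Using z* since population σ is known (z-interval formula).

For 99% confidence, z* = 2.576 (from standard normal table)

Sample size formula for z-interval: n = (z*σ/E)²

n = (2.576 × 29.0 / 3.6)²
  = (20.751111)²
  = 430.6086

Round up to the nearest whole number: n = 431

431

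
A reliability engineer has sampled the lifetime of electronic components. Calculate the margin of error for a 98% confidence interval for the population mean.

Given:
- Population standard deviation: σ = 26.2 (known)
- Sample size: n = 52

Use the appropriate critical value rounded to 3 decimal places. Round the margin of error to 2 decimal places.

The population standard deviation σ is known, so use the z-interval margin of error formula.

For 98% confidence, z* = 2.326 (from standard normal table)

Margin of error formula for z-interval: E = z* × σ/√n

E = 2.326 × 26.2/√52
  = 2.326 × 3.633286
  = 8.4510

Rounded to 2 decimal places:

8.45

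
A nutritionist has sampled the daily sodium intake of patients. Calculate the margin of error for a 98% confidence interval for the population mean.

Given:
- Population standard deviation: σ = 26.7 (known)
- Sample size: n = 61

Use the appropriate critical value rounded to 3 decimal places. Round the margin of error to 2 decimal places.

The population standard deviation σ is known, so use the z-interval margin of error formula.

For 98% confidence, z* = 2.326 (from standard normal table)

Margin of error formula for z-interval: E = z* × σ/√n

E = 2.326 × 26.7/√61
  = 2.326 × 3.418585
  = 7.9516

Rounded to 2 decimal places:

7.95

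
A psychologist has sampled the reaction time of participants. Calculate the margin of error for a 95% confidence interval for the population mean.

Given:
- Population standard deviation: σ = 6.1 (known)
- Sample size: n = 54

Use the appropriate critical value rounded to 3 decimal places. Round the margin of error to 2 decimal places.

The population standard deviation σ is known, so use the z-interval margin of error formula.

For 95% confidence, z* = 1.96 (from standard normal table)

Margin of error formula for z-interval: E = z* × σ/√n

E = 1.96 × 6.1/√54
  = 1.96 × 0.830105
  = 1.6270

Rounded to 2 decimal places:

1.63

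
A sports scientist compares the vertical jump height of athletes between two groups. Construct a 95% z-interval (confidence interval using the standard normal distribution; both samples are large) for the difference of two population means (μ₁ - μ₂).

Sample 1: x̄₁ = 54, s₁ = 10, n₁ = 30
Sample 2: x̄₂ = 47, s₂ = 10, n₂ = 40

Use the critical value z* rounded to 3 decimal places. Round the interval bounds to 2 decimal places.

Both samples are large (n₁ = 30 ≥ 30, n₂ = 40 ≥ 30), so a z-interval for the difference of means applies.

Point estimate: x̄₁ - x̄₂ = 54 - 47 = 7

Standard error: SE = √(s₁²/n₁ + s₂²/n₂)
= √(10²/30 + 10²/40)
= √(3.333333 + 2.500000)
= 2.415229

For 95% confidence, z* = 1.96 (from standard normal table)
Margin of error: E = z* × SE = 1.96 × 2.415229 = 4.7338

Z-interval: (x̄₁ - x̄₂) ± E = 7 ± 4.7338 = (2.2662, 11.7338)

Rounded to 2 decimal places:

(2.27, 11.73)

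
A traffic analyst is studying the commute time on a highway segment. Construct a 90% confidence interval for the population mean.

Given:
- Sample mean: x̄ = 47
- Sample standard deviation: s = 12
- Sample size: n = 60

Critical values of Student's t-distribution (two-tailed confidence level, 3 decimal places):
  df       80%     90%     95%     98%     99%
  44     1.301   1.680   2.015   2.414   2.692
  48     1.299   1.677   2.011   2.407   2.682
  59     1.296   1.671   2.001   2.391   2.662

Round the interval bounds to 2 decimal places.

The population standard deviation σ is unknown (only the sample standard deviation s is given), so use a t-interval with df = n - 1 = 60 - 1 = 59.

For 90% confidence with df = 59, t* = 1.671 (from t-table)

Standard error: SE = s/√n = 12/√60 = 1.549193

Margin of error: E = t* × SE = 1.671 × 1.549193 = 2.5887

T-interval: x̄ ± E = 47 ± 2.5887 = (44.4113, 49.5887)

Rounded to 2 decimal places:

(44.41, 49.59)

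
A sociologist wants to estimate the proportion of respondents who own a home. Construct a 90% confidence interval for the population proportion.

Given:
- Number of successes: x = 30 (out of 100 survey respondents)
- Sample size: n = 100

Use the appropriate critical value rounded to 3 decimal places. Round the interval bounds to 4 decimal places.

Sample proportion: p̂ = 30/100 = 0.300000

Check conditions for normal approximation:
  np̂ = 30 ≥ 10 ✓
  n(1-p̂) = 70 ≥ 10 ✓

The sample is large enough, so use a z-interval (normal approximation) for the proportion.

For 90% confidence, z* = 1.645 (from standard normal table)

Standard error: SE = √(p̂(1-p̂)/n) = √(0.300000×0.700000/100) = 0.04582576

Margin of error: E = z* × SE = 1.645 × 0.04582576 = 0.075383

Z-interval: p̂ ± E = 0.300000 ± 0.075383 = (0.224617, 0.375383)

Rounded to 4 decimal places:

(0.2246, 0.3754)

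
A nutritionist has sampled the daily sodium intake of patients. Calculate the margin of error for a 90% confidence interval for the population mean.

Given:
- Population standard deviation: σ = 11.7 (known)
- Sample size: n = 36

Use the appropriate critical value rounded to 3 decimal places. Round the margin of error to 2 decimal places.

The population standard deviation σ is known, so use the z-interval margin of error formula.

For 90% confidence, z* = 1.645 (from standard normal table)

Margin of error formula for z-interval: E = z* × σ/√n

E = 1.645 × 11.7/√36
  = 1.645 × 1.950000
  = 3.2077

Rounded to 2 decimal places:

3.21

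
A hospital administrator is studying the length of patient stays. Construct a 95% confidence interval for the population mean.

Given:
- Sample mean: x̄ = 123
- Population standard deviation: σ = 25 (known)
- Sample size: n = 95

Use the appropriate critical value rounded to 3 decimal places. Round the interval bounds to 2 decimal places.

The population standard deviation σ is known, so use a z-interval (standard normal critical value).

For 95% confidence, z* = 1.96 (from standard normal table)

Standard error: SE = σ/√n = 25/√95 = 2.564946

Margin of error: E = z* × SE = 1.96 × 2.564946 = 5.0273

Z-interval: x̄ ± E = 123 ± 5.0273 = (117.9727, 128.0273)

Rounded to 2 decimal places:

(117.97, 128.03)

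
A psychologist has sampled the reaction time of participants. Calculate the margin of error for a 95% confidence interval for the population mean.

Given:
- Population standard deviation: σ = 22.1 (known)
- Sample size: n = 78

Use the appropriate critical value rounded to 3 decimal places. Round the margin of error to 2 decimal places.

The population standard deviation σ is known, so use the z-interval margin of error formula.

For 95% confidence, z* = 1.96 (from standard normal table)

Margin of error formula for z-interval: E = z* × σ/√n

E = 1.96 × 22.1/√78
  = 1.96 × 2.502332
  = 4.9046

Rounded to 2 decimal places:

4.90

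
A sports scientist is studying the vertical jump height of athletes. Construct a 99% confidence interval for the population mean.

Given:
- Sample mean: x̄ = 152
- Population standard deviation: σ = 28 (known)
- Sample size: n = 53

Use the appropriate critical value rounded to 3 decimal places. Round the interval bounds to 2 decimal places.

The population standard deviation σ is known, so use a z-interval (standard normal critical value).

For 99% confidence, z* = 2.576 (from standard normal table)

Standard error: SE = σ/√n = 28/√53 = 3.846096

Margin of error: E = z* × SE = 2.576 × 3.846096 = 9.9075

Z-interval: x̄ ± E = 152 ± 9.9075 = (142.0925, 161.9075)

Rounded to 2 decimal places:

(142.09, 161.91)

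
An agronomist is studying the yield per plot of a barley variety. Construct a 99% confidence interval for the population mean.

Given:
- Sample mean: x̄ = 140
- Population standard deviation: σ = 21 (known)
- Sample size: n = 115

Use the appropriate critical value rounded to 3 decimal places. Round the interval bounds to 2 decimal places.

The population standard deviation σ is known, so use a z-interval (standard normal critical value).

For 99% confidence, z* = 2.576 (from standard normal table)

Standard error: SE = σ/√n = 21/√115 = 1.958260

Margin of error: E = z* × SE = 2.576 × 1.958260 = 5.0445

Z-interval: x̄ ± E = 140 ± 5.0445 = (134.9555, 145.0445)

Rounded to 2 decimal places:

(134.96, 145.04)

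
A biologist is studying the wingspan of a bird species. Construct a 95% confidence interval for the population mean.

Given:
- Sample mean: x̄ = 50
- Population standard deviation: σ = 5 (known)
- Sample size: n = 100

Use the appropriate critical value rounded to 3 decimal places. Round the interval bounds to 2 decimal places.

The population standard deviation σ is known, so use a z-interval (standard normal critical value).

For 95% confidence, z* = 1.96 (from standard normal table)

Standard error: SE = σ/√n = 5/√100 = 0.500000

Margin of error: E = z* × SE = 1.96 × 0.500000 = 0.9800

Z-interval: x̄ ± E = 50 ± 0.9800 = (49.0200, 50.9800)

Rounded to 2 decimal places:

(49.02, 50.98)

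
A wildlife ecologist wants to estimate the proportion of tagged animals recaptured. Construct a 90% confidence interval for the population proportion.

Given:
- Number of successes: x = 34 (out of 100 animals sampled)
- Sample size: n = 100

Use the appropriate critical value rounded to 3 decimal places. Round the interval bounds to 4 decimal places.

Sample proportion: p̂ = 34/100 = 0.340000

Check conditions for normal approximation:
  np̂ = 34 ≥ 10 ✓
  n(1-p̂) = 66 ≥ 10 ✓

The sample is large enough, so use a z-interval (normal approximation) for the proportion.

For 90% confidence, z* = 1.645 (from standard normal table)

Standard error: SE = √(p̂(1-p̂)/n) = √(0.340000×0.660000/100) = 0.04737088

Margin of error: E = z* × SE = 1.645 × 0.04737088 = 0.077925

Z-interval: p̂ ± E = 0.340000 ± 0.077925 = (0.262075, 0.417925)

Rounded to 4 decimal places:

(0.2621, 0.4179)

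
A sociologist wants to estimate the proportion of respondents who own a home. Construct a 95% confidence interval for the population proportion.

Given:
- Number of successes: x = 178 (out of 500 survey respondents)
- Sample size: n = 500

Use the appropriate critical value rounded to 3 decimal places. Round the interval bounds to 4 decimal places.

Sample proportion: p̂ = 178/500 = 0.356000

Check conditions for normal approximation:
  np̂ = 178 ≥ 10 ✓
  n(1-p̂) = 322 ≥ 10 ✓

The sample is large enough, so use a z-interval (normal approximation) for the proportion.

For 95% confidence, z* = 1.96 (from standard normal table)

Standard error: SE = √(p̂(1-p̂)/n) = √(0.356000×0.644000/500) = 0.02141327

Margin of error: E = z* × SE = 1.96 × 0.02141327 = 0.041970

Z-interval: p̂ ± E = 0.356000 ± 0.041970 = (0.314030, 0.397970)

Rounded to 4 decimal places:

(0.3140, 0.3980)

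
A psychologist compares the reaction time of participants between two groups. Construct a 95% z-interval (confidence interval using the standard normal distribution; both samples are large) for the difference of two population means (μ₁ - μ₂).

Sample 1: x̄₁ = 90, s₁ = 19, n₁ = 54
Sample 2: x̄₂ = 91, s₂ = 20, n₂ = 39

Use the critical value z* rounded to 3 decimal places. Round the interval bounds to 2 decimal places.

Both samples are large (n₁ = 54 ≥ 30, n₂ = 39 ≥ 30), so a z-interval for the difference of means applies.

Point estimate: x̄₁ - x̄₂ = 90 - 91 = -1

Standard error: SE = √(s₁²/n₁ + s₂²/n₂)
= √(19²/54 + 20²/39)
= √(6.685185 + 10.256410)
= 4.116017

For 95% confidence, z* = 1.96 (from standard normal table)
Margin of error: E = z* × SE = 1.96 × 4.116017 = 8.0674

Z-interval: (x̄₁ - x̄₂) ± E = -1 ± 8.0674 = (-9.0674, 7.0674)

Rounded to 2 decimal places:

(-9.07, 7.07)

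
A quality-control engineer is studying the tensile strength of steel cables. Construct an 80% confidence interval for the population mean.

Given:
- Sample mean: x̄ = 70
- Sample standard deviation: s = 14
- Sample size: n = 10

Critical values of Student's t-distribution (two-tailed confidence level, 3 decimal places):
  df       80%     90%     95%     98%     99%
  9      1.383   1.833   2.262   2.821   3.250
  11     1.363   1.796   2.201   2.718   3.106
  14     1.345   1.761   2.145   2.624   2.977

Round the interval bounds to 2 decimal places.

The population standard deviation σ is unknown (only the sample standard deviation s is given), so use a t-interval with df = n - 1 = 10 - 1 = 9.

For 80% confidence with df = 9, t* = 1.383 (from t-table)

Standard error: SE = s/√n = 14/√10 = 4.427189

Margin of error: E = t* × SE = 1.383 × 4.427189 = 6.1228

T-interval: x̄ ± E = 70 ± 6.1228 = (63.8772, 76.1228)

Rounded to 2 decimal places:

(63.88, 76.12)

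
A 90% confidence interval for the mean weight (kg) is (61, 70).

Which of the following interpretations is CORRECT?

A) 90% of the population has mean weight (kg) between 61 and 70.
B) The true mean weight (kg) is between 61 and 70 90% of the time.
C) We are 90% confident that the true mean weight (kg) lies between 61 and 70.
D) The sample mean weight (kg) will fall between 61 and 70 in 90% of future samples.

A confidence interval represents our confidence in the procedure, not a probability statement about the parameter.

Key concept: If we repeated this sampling process many times and computed a 90% CI each time, about 90% of those intervals would contain the true population parameter.

For this specific interval (61, 70):
- Midpoint (point estimate): 65.5
- Margin of error: 4.5

The correct interpretation is the one stating confidence that the true parameter lies in the interval — option C.

C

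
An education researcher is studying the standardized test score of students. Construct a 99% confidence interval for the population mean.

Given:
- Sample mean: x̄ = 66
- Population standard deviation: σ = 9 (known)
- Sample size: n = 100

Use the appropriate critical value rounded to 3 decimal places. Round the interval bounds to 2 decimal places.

The population standard deviation σ is known, so use a z-interval (standard normal critical value).

For 99% confidence, z* = 2.576 (from standard normal table)

Standard error: SE = σ/√n = 9/√100 = 0.900000

Margin of error: E = z* × SE = 2.576 × 0.900000 = 2.3184

Z-interval: x̄ ± E = 66 ± 2.3184 = (63.6816, 68.3184)

Rounded to 2 decimal places:

(63.68, 68.32)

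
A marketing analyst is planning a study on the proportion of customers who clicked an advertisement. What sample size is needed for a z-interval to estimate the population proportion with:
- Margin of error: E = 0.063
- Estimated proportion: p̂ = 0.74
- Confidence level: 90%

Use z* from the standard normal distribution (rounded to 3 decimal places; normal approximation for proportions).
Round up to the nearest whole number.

Using z* for proportion z-interval (normal approximation).

For 90% confidence, z* = 1.645 (from standard normal table)

Sample size formula for proportion z-interval: n = z*²p̂(1-p̂)/E²

n = 1.645² × 0.74 × 0.26 / 0.063²
  = 2.706025 × 0.1924 / 0.003969
  = 131.1764

Round up to the nearest whole number: n = 132

132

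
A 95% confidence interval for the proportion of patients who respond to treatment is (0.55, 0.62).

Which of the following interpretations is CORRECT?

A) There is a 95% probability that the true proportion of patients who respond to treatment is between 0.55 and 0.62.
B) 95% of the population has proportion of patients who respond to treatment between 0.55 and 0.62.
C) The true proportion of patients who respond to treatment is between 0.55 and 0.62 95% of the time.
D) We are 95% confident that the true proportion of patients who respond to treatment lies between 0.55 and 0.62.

A confidence interval represents our confidence in the procedure, not a probability statement about the parameter.

Key concept: If we repeated this sampling process many times and computed a 95% CI each time, about 95% of those intervals would contain the true population parameter.

For this specific interval (0.55, 0.62):
- Midpoint (point estimate): 0.585
- Margin of error: 0.035

The correct interpretation is the one stating confidence that the true parameter lies in the interval — option D.

D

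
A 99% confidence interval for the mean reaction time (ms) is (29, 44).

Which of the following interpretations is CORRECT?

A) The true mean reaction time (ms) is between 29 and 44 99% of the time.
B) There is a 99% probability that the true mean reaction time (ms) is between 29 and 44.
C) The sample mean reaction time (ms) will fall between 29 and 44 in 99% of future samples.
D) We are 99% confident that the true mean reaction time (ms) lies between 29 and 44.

A confidence interval represents our confidence in the procedure, not a probability statement about the parameter.

Key concept: If we repeated this sampling process many times and computed a 99% CI each time, about 99% of those intervals would contain the true population parameter.

For this specific interval (29, 44):
- Midpoint (point estimate): 36.5
- Margin of error: 7.5

The correct interpretation is the one stating confidence that the true parameter lies in the interval — option D.

D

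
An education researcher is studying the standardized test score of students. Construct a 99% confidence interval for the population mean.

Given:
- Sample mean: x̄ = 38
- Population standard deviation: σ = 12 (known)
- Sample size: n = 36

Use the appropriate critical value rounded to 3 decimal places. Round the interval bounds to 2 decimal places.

The population standard deviation σ is known, so use a z-interval (standard normal critical value).

For 99% confidence, z* = 2.576 (from standard normal table)

Standard error: SE = σ/√n = 12/√36 = 2.000000

Margin of error: E = z* × SE = 2.576 × 2.000000 = 5.1520

Z-interval: x̄ ± E = 38 ± 5.1520 = (32.8480, 43.1520)

Rounded to 2 decimal places:

(32.85, 43.15)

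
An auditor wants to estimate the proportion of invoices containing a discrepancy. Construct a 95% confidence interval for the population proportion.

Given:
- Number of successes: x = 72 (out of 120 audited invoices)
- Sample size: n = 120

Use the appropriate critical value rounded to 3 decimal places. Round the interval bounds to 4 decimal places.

Sample proportion: p̂ = 72/120 = 0.600000

Check conditions for normal approximation:
  np̂ = 72 ≥ 10 ✓
  n(1-p̂) = 48 ≥ 10 ✓

The sample is large enough, so use a z-interval (normal approximation) for the proportion.

For 95% confidence, z* = 1.96 (from standard normal table)

Standard error: SE = √(p̂(1-p̂)/n) = √(0.600000×0.400000/120) = 0.04472136

Margin of error: E = z* × SE = 1.96 × 0.04472136 = 0.087654

Z-interval: p̂ ± E = 0.600000 ± 0.087654 = (0.512346, 0.687654)

Rounded to 4 decimal places:

(0.5123, 0.6877)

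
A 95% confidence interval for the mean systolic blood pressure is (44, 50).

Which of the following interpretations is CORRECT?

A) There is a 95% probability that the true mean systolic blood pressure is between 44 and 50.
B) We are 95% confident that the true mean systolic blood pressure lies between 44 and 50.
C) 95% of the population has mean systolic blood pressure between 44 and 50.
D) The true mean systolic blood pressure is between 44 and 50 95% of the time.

A confidence interval represents our confidence in the procedure, not a probability statement about the parameter.

Key concept: If we repeated this sampling process many times and computed a 95% CI each time, about 95% of those intervals would contain the true population parameter.

For this specific interval (44, 50):
- Midpoint (point estimate): 47
- Margin of error: 3

The correct interpretation is the one stating confidence that the true parameter lies in the interval — option B.

B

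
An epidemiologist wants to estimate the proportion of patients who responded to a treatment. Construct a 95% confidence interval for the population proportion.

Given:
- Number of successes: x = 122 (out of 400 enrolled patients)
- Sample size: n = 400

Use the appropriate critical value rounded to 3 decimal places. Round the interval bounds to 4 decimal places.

Sample proportion: p̂ = 122/400 = 0.305000

Check conditions for normal approximation:
  np̂ = 122 ≥ 10 ✓
  n(1-p̂) = 278 ≥ 10 ✓

The sample is large enough, so use a z-interval (normal approximation) for the proportion.

For 95% confidence, z* = 1.96 (from standard normal table)

Standard error: SE = √(p̂(1-p̂)/n) = √(0.305000×0.695000/400) = 0.02302037

Margin of error: E = z* × SE = 1.96 × 0.02302037 = 0.045120

Z-interval: p̂ ± E = 0.305000 ± 0.045120 = (0.259880, 0.350120)

Rounded to 4 decimal places:

(0.2599, 0.3501)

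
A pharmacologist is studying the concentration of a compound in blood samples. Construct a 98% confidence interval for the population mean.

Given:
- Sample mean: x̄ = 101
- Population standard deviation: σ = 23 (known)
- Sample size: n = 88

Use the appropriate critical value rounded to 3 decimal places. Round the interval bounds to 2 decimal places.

The population standard deviation σ is known, so use a z-interval (standard normal critical value).

For 98% confidence, z* = 2.326 (from standard normal table)

Standard error: SE = σ/√n = 23/√88 = 2.451808

Margin of error: E = z* × SE = 2.326 × 2.451808 = 5.7029

Z-interval: x̄ ± E = 101 ± 5.7029 = (95.2971, 106.7029)

Rounded to 2 decimal places:

(95.30, 106.70)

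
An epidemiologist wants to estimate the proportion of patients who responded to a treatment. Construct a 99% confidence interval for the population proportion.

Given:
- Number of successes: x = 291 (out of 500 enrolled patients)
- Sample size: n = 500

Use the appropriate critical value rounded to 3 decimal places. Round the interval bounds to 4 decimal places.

Sample proportion: p̂ = 291/500 = 0.582000

Check conditions for normal approximation:
  np̂ = 291 ≥ 10 ✓
  n(1-p̂) = 209 ≥ 10 ✓

The sample is large enough, so use a z-interval (normal approximation) for the proportion.

For 99% confidence, z* = 2.576 (from standard normal table)

Standard error: SE = √(p̂(1-p̂)/n) = √(0.582000×0.418000/500) = 0.02205792

Margin of error: E = z* × SE = 2.576 × 0.02205792 = 0.056821

Z-interval: p̂ ± E = 0.582000 ± 0.056821 = (0.525179, 0.638821)

Rounded to 4 decimal places:

(0.5252, 0.6388)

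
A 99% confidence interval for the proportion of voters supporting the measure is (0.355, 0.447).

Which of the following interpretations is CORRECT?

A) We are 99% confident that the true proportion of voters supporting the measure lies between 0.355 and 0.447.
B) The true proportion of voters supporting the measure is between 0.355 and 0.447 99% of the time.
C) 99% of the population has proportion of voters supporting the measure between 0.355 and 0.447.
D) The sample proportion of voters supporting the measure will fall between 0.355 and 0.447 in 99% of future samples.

A confidence interval represents our confidence in the procedure, not a probability statement about the parameter.

Key concept: If we repeated this sampling process many times and computed a 99% CI each time, about 99% of those intervals would contain the true population parameter.

For this specific interval (0.355, 0.447):
- Midpoint (point estimate): 0.401
- Margin of error: 0.046

The correct interpretation is the one stating confidence that the true parameter lies in the interval — option A.

A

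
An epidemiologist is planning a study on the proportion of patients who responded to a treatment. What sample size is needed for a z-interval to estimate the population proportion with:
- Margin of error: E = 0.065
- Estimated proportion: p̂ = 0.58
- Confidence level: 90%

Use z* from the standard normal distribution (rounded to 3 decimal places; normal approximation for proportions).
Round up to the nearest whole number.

Using z* for proportion z-interval (normal approximation).

For 90% confidence, z* = 1.645 (from standard normal table)

Sample size formula for proportion z-interval: n = z*²p̂(1-p̂)/E²

n = 1.645² × 0.58 × 0.42 / 0.065²
  = 2.706025 × 0.2436 / 0.004225
  = 156.0208

Round up to the nearest whole number: n = 157

157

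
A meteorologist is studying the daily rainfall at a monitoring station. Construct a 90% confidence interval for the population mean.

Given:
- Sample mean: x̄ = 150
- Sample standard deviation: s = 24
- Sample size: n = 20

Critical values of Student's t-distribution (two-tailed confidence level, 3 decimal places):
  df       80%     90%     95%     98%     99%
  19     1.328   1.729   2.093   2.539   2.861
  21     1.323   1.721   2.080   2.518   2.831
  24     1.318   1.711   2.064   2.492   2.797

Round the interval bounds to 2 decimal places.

The population standard deviation σ is unknown (only the sample standard deviation s is given), so use a t-interval with df = n - 1 = 20 - 1 = 19.

For 90% confidence with df = 19, t* = 1.729 (from t-table)

Standard error: SE = s/√n = 24/√20 = 5.366563

Margin of error: E = t* × SE = 1.729 × 5.366563 = 9.2788

T-interval: x̄ ± E = 150 ± 9.2788 = (140.7212, 159.2788)

Rounded to 2 decimal places:

(140.72, 159.28)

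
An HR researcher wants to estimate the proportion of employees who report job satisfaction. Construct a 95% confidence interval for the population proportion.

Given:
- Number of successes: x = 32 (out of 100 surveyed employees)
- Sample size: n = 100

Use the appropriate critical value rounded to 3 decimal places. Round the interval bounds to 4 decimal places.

Sample proportion: p̂ = 32/100 = 0.320000

Check conditions for normal approximation:
  np̂ = 32 ≥ 10 ✓
  n(1-p̂) = 68 ≥ 10 ✓

The sample is large enough, so use a z-interval (normal approximation) for the proportion.

For 95% confidence, z* = 1.96 (from standard normal table)

Standard error: SE = √(p̂(1-p̂)/n) = √(0.320000×0.680000/100) = 0.04664762

Margin of error: E = z* × SE = 1.96 × 0.04664762 = 0.091429

Z-interval: p̂ ± E = 0.320000 ± 0.091429 = (0.228571, 0.411429)

Rounded to 4 decimal places:

(0.2286, 0.4114)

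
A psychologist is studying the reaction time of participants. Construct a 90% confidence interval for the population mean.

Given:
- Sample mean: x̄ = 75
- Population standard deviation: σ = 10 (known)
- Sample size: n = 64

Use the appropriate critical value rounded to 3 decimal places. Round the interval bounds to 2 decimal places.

The population standard deviation σ is known, so use a z-interval (standard normal critical value).

For 90% confidence, z* = 1.645 (from standard normal table)

Standard error: SE = σ/√n = 10/√64 = 1.250000

Margin of error: E = z* × SE = 1.645 × 1.250000 = 2.0562

Z-interval: x̄ ± E = 75 ± 2.0562 = (72.9437, 77.0563)

Rounded to 2 decimal places:

(72.94, 77.06)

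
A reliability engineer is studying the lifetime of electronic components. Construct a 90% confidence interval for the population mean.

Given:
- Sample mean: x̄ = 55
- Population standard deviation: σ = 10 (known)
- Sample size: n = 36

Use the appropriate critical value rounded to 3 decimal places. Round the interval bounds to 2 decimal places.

The population standard deviation σ is known, so use a z-interval (standard normal critical value).

For 90% confidence, z* = 1.645 (from standard normal table)

Standard error: SE = σ/√n = 10/√36 = 1.666667

Margin of error: E = z* × SE = 1.645 × 1.666667 = 2.7417

Z-interval: x̄ ± E = 55 ± 2.7417 = (52.2583, 57.7417)

Rounded to 2 decimal places:

(52.26, 57.74)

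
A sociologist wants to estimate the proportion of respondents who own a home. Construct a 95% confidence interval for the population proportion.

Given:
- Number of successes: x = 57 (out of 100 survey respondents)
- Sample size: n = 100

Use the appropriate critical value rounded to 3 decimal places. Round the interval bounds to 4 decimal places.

Sample proportion: p̂ = 57/100 = 0.570000

Check conditions for normal approximation:
  np̂ = 57 ≥ 10 ✓
  n(1-p̂) = 43 ≥ 10 ✓

The sample is large enough, so use a z-interval (normal approximation) for the proportion.

For 95% confidence, z* = 1.96 (from standard normal table)

Standard error: SE = √(p̂(1-p̂)/n) = √(0.570000×0.430000/100) = 0.04950758

Margin of error: E = z* × SE = 1.96 × 0.04950758 = 0.097035

Z-interval: p̂ ± E = 0.570000 ± 0.097035 = (0.472965, 0.667035)

Rounded to 4 decimal places:

(0.4730, 0.6670)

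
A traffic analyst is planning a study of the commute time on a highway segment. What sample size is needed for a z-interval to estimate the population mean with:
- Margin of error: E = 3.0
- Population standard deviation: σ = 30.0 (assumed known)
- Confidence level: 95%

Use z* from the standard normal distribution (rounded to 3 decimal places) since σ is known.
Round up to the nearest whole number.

Using z* since population σ is known (z-interval formula).

For 95% confidence, z* = 1.96 (from standard normal table)

Sample size formula for z-interval: n = (z*σ/E)²

n = (1.96 × 30.0 / 3.0)²
  = (19.600000)²
  = 384.1600

Round up to the nearest whole number: n = 385

385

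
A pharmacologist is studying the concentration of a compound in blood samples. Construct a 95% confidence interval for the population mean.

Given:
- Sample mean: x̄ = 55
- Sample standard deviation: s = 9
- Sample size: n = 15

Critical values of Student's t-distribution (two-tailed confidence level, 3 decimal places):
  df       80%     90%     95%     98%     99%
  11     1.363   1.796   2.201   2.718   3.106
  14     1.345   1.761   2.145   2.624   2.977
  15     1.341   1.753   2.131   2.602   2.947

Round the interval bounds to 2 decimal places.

The population standard deviation σ is unknown (only the sample standard deviation s is given), so use a t-interval with df = n - 1 = 15 - 1 = 14.

For 95% confidence with df = 14, t* = 2.145 (from t-table)

Standard error: SE = s/√n = 9/√15 = 2.323790

Margin of error: E = t* × SE = 2.145 × 2.323790 = 4.9845

T-interval: x̄ ± E = 55 ± 4.9845 = (50.0155, 59.9845)

Rounded to 2 decimal places:

(50.02, 59.98)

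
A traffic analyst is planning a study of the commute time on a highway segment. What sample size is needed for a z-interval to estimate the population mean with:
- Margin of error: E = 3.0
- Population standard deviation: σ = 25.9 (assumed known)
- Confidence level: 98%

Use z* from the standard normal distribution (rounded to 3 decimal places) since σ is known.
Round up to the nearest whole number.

Using z* since population σ is known (z-interval formula).

For 98% confidence, z* = 2.326 (from standard normal table)

Sample size formula for z-interval: n = (z*σ/E)²

n = (2.326 × 25.9 / 3.0)²
  = (20.081133)²
  = 403.2519

Round up to the nearest whole number: n = 404

404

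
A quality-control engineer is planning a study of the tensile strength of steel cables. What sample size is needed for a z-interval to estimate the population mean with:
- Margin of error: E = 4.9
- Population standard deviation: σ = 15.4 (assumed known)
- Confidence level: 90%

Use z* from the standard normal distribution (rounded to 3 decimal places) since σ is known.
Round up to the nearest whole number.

Using z* since population σ is known (z-interval formula).

For 90% confidence, z* = 1.645 (from standard normal table)

Sample size formula for z-interval: n = (z*σ/E)²

n = (1.645 × 15.4 / 4.9)²
  = (5.170000)²
  = 26.7289

Round up to the nearest whole number: n = 27

27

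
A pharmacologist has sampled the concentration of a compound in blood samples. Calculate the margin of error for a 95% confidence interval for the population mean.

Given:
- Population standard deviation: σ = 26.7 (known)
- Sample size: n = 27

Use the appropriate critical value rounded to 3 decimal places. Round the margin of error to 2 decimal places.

The population standard deviation σ is known, so use the z-interval margin of error formula.

For 95% confidence, z* = 1.96 (from standard normal table)

Margin of error formula for z-interval: E = z* × σ/√n

E = 1.96 × 26.7/√27
  = 1.96 × 5.138417
  = 10.0713

Rounded to 2 decimal places:

10.07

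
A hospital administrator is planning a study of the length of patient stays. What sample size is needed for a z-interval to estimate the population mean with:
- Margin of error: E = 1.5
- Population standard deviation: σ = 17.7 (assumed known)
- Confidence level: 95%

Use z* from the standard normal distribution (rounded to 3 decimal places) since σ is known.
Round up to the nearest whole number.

Using z* since population σ is known (z-interval formula).

For 95% confidence, z* = 1.96 (from standard normal table)

Sample size formula for z-interval: n = (z*σ/E)²

n = (1.96 × 17.7 / 1.5)²
  = (23.128000)²
  = 534.9044

Round up to the nearest whole number: n = 535

535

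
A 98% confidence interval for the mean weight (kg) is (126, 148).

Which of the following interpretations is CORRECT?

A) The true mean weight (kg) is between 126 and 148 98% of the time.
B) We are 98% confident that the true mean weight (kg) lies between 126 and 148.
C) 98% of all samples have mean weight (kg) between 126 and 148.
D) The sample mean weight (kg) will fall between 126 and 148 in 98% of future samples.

A confidence interval represents our confidence in the procedure, not a probability statement about the parameter.

Key concept: If we repeated this sampling process many times and computed a 98% CI each time, about 98% of those intervals would contain the true population parameter.

For this specific interval (126, 148):
- Midpoint (point estimate): 137
- Margin of error: 11

The correct interpretation is the one stating confidence that the true parameter lies in the interval — option B.

B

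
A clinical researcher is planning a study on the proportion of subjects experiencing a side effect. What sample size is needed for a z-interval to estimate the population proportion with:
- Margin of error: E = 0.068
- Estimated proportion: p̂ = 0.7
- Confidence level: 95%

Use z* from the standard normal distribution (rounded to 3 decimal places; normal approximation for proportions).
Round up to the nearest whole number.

Using z* for proportion z-interval (normal approximation).

For 95% confidence, z* = 1.96 (from standard normal table)

Sample size formula for proportion z-interval: n = z*²p̂(1-p̂)/E²

n = 1.96² × 0.7 × 0.3 / 0.068²
  = 3.8416 × 0.21 / 0.004624
  = 174.4671

Round up to the nearest whole number: n = 175

175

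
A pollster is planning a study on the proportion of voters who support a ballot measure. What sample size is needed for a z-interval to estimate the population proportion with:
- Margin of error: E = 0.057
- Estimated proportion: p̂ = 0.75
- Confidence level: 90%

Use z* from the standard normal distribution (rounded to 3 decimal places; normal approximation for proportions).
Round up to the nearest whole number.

Using z* for proportion z-interval (normal approximation).

For 90% confidence, z* = 1.645 (from standard normal table)

Sample size formula for proportion z-interval: n = z*²p̂(1-p̂)/E²

n = 1.645² × 0.75 × 0.25 / 0.057²
  = 2.706025 × 0.1875 / 0.003249
  = 156.1649

Round up to the nearest whole number: n = 157

157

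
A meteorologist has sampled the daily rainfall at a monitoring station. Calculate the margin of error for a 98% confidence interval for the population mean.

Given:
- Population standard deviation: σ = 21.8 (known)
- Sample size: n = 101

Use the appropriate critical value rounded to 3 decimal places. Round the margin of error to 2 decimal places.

The population standard deviation σ is known, so use the z-interval margin of error formula.

For 98% confidence, z* = 2.326 (from standard normal table)

Margin of error formula for z-interval: E = z* × σ/√n

E = 2.326 × 21.8/√101
  = 2.326 × 2.169181
  = 5.0455

Rounded to 2 decimal places:

5.05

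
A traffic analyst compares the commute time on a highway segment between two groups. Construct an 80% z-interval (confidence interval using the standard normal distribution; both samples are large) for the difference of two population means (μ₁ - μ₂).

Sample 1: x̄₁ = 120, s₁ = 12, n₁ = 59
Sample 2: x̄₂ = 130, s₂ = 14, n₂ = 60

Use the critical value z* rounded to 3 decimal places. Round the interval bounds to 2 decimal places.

Both samples are large (n₁ = 59 ≥ 30, n₂ = 60 ≥ 30), so a z-interval for the difference of means applies.

Point estimate: x̄₁ - x̄₂ = 120 - 130 = -10

Standard error: SE = √(s₁²/n₁ + s₂²/n₂)
= √(12²/59 + 14²/60)
= √(2.440678 + 3.266667)
= 2.389005

For 80% confidence, z* = 1.282 (from standard normal table)
Margin of error: E = z* × SE = 1.282 × 2.389005 = 3.0627

Z-interval: (x̄₁ - x̄₂) ± E = -10 ± 3.0627 = (-13.0627, -6.9373)

Rounded to 2 decimal places:

(-13.06, -6.94)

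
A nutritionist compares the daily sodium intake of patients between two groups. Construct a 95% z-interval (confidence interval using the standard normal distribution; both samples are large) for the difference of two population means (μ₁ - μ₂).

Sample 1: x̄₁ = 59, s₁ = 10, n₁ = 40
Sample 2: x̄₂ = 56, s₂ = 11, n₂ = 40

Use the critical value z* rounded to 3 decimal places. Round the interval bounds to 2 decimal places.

Both samples are large (n₁ = 40 ≥ 30, n₂ = 40 ≥ 30), so a z-interval for the difference of means applies.

Point estimate: x̄₁ - x̄₂ = 59 - 56 = 3

Standard error: SE = √(s₁²/n₁ + s₂²/n₂)
= √(10²/40 + 11²/40)
= √(2.500000 + 3.025000)
= 2.350532

For 95% confidence, z* = 1.96 (from standard normal table)
Margin of error: E = z* × SE = 1.96 × 2.350532 = 4.6070

Z-interval: (x̄₁ - x̄₂) ± E = 3 ± 4.6070 = (-1.6070, 7.6070)

Rounded to 2 decimal places:

(-1.61, 7.61)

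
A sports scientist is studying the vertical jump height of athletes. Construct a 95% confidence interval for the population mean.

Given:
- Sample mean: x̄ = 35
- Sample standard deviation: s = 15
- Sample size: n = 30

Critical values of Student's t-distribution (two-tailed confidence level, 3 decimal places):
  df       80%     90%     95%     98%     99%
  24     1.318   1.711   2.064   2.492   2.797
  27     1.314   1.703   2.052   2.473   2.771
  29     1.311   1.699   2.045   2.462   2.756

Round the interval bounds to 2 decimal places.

The population standard deviation σ is unknown (only the sample standard deviation s is given), so use a t-interval with df = n - 1 = 30 - 1 = 29.

For 95% confidence with df = 29, t* = 2.045 (from t-table)

Standard error: SE = s/√n = 15/√30 = 2.738613

Margin of error: E = t* × SE = 2.045 × 2.738613 = 5.6005

T-interval: x̄ ± E = 35 ± 5.6005 = (29.3995, 40.6005)

Rounded to 2 decimal places:

(29.40, 40.60)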